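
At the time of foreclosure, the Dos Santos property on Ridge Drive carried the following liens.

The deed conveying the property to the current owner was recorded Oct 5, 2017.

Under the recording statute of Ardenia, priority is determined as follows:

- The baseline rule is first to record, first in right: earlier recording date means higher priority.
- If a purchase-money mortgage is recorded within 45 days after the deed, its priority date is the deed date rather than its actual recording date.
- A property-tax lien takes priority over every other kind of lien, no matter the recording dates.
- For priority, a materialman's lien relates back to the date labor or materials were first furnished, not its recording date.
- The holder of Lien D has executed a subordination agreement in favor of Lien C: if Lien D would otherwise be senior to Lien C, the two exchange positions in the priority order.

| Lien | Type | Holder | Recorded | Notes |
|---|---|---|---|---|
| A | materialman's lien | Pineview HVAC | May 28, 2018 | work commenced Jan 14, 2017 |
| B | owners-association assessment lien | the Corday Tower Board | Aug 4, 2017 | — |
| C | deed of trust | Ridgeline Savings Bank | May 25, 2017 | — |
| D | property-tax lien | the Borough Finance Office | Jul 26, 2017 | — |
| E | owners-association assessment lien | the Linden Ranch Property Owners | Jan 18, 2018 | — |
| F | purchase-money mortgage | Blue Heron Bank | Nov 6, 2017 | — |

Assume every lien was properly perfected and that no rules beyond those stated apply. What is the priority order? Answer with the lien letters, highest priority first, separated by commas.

Adjusting effective dates: A is treated as recorded Jan 14, 2017, the work-commencement date; F was recorded within the 45-day window, so its effective date is the deed date Oct 5, 2017.
As a property-tax lien, D is senior to every other lien.
Ordering the rest by effective date: A (Jan 14, 2017), C (May 25, 2017), B (Aug 4, 2017), F (Oct 5, 2017), E (Jan 18, 2018).
D would otherwise be senior to C, so under the subordination agreement D and C exchange positions.

C, A, D, B, F, E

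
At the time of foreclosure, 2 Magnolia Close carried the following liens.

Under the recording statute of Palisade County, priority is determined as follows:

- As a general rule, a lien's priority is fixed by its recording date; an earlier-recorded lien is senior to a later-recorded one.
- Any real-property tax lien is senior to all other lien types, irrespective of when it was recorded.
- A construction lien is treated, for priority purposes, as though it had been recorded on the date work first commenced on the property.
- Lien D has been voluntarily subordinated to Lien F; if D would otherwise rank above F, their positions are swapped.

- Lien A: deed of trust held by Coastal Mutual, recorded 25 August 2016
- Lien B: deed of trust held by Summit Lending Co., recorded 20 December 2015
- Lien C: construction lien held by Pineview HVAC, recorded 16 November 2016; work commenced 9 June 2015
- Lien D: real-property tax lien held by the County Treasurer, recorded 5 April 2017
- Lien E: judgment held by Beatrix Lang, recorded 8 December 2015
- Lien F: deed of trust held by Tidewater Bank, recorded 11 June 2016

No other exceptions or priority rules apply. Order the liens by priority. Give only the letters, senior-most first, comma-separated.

Adjusting effective dates: C is treated as recorded 9 June 2015, the work-commencement date.
D is a real-property tax lien, so it outranks all other liens regardless of date.
Remaining liens by effective date: C (9 June 2015), E (8 December 2015), B (20 December 2015), F (11 June 2016), A (25 August 2016).
Because D would otherwise rank above F, the subordination swaps them.

F, C, E, B, D, A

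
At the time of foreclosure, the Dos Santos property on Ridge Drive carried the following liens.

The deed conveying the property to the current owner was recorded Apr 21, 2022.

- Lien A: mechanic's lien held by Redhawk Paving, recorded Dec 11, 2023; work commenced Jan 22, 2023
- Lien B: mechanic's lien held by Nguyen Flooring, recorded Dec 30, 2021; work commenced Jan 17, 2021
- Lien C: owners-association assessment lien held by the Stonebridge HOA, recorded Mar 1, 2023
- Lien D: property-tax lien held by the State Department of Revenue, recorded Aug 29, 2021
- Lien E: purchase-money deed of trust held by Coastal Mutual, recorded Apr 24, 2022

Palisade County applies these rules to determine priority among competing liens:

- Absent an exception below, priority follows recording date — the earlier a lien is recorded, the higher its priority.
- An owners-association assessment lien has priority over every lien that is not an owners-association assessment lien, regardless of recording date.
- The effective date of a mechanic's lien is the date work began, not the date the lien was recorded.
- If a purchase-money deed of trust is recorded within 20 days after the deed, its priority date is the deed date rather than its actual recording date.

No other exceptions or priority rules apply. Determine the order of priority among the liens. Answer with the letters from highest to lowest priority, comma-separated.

C, B, D, E, A

Adjusting effective dates: A relates back to Jan 22, 2023 (work commenced); B relates back to Jan 17, 2021 (work commenced); E was recorded within the 20-day window, so its effective date is the deed date Apr 21, 2022.
C is an owners-association assessment lien and takes priority over every other lien.
The other liens, earliest effective date first: B (Jan 17, 2021), D (Aug 29, 2021), E (Apr 21, 2022), A (Jan 22, 2023).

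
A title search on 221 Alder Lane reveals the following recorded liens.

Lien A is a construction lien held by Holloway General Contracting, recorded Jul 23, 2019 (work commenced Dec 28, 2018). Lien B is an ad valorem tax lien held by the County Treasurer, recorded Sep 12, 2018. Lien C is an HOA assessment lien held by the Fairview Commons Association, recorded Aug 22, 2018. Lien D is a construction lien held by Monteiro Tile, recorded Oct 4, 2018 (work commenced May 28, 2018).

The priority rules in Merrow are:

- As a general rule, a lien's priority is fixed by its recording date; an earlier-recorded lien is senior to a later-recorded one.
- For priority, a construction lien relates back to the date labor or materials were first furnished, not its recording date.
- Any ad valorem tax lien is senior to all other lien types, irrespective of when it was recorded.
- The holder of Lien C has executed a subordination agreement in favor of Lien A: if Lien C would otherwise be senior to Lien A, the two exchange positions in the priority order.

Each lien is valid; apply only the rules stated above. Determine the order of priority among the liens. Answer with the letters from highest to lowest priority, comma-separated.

B, D, A, C

Effective dates: A is treated as recorded Dec 28, 2018, the work-commencement date; D is treated as recorded May 28, 2018, the work-commencement date.
B, as an ad valorem tax lien, has superpriority and ranks first.
The other liens, earliest effective date first: D (May 28, 2018), C (Aug 22, 2018), A (Dec 28, 2018).
Because C would otherwise rank above A, the subordination swaps them.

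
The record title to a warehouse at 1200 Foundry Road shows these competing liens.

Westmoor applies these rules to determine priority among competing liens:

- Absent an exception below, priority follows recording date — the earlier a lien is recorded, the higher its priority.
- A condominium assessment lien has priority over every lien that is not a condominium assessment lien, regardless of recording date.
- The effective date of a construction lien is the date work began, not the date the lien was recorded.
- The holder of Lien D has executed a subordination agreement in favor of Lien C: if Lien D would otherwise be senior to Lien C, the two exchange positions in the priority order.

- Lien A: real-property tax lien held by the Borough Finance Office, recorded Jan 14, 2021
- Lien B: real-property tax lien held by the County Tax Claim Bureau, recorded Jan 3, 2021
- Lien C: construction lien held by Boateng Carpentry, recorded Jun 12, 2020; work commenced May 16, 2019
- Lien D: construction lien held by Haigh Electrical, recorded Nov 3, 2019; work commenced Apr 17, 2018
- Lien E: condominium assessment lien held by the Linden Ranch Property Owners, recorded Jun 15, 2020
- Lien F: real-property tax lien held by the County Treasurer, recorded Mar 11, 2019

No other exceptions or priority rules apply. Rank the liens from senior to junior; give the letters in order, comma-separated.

E, C, F, D, B, A

Effective dates: C's effective date is May 16, 2019, when work began; D is treated as recorded Apr 17, 2018, the work-commencement date.
As a condominium assessment lien, E is senior to every other lien.
Remaining liens by effective date: D (Apr 17, 2018), F (Mar 11, 2019), C (May 16, 2019), B (Jan 3, 2021), A (Jan 14, 2021).
The subordination applies — D was senior to C — so D and C swap.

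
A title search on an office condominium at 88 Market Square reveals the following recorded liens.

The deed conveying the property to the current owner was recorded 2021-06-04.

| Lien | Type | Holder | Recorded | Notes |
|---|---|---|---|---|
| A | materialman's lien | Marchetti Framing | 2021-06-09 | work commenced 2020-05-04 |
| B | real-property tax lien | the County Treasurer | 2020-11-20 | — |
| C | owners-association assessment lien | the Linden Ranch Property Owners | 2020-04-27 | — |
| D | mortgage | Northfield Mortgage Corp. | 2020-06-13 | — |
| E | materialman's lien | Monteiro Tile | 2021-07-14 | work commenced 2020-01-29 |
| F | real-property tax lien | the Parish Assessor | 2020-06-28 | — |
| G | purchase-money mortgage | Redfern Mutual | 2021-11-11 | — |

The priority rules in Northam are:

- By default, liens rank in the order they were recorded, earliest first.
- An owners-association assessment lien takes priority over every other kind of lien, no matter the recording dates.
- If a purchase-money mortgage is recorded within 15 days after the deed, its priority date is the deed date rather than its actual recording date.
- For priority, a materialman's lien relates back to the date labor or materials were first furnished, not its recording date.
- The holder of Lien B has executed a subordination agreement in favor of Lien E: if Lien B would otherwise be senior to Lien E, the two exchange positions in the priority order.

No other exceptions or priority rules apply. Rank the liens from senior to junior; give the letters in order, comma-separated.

C, E, A, D, F, B, G

Adjusting effective dates: A's effective date is 2020-05-04, when work began; E relates back to 2020-01-29 (work commenced); G was recorded 160 days after the deed, outside the 15-day window, so it keeps its recording date.
C is an owners-association assessment lien, so it outranks all other liens regardless of date.
Ordering the rest by effective date: E (2020-01-29), A (2020-05-04), D (2020-06-13), F (2020-06-28), B (2020-11-20), G (2021-11-11).
Since B is not senior to E, the subordination leaves the order unchanged.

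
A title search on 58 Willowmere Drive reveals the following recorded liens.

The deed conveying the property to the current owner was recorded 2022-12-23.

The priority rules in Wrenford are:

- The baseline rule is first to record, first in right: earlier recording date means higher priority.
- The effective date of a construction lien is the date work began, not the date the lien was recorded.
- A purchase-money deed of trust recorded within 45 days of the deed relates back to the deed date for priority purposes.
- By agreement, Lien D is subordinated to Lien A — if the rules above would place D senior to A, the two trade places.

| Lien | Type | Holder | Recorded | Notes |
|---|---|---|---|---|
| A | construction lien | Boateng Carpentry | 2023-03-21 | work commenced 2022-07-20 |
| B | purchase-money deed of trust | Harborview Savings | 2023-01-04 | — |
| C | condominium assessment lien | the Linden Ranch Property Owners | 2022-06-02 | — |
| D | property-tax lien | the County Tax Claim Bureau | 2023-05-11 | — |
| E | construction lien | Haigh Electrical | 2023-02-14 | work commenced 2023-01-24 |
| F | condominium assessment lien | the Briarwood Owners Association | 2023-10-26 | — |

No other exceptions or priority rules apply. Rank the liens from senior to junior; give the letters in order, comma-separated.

C, A, B, E, D, F

Effective dates: A is treated as recorded 2022-07-20, the work-commencement date; B was recorded within the 45-day window, so its effective date is the deed date 2022-12-23; E relates back to 2023-01-24 (work commenced).
Sorted by effective date: C (2022-06-02), A (2022-07-20), B (2022-12-23), E (2023-01-24), D (2023-05-11), F (2023-10-26).
D already ranks below A; the subordination has no effect.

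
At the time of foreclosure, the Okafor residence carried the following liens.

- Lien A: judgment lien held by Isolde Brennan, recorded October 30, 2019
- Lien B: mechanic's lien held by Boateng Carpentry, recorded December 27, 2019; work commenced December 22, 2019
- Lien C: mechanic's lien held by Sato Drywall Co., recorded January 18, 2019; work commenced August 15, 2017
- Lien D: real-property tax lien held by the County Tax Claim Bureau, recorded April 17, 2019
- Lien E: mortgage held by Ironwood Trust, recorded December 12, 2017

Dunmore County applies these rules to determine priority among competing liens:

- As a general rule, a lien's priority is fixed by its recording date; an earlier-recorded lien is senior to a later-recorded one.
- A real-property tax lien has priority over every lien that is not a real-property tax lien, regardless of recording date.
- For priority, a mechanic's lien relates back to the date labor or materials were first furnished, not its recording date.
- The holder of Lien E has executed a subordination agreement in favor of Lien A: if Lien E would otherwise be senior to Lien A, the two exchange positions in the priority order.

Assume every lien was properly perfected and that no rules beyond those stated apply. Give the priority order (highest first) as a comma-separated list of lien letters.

First, effective dates: B's effective date is December 22, 2019, when work began; C is treated as recorded August 15, 2017, the work-commencement date.
D is a real-property tax lien, so it outranks all other liens regardless of date.
The other liens, earliest effective date first: C (August 15, 2017), E (December 12, 2017), A (October 30, 2019), B (December 22, 2019).
E is senior to A before the subordination, so the two trade places.

D, C, A, E, B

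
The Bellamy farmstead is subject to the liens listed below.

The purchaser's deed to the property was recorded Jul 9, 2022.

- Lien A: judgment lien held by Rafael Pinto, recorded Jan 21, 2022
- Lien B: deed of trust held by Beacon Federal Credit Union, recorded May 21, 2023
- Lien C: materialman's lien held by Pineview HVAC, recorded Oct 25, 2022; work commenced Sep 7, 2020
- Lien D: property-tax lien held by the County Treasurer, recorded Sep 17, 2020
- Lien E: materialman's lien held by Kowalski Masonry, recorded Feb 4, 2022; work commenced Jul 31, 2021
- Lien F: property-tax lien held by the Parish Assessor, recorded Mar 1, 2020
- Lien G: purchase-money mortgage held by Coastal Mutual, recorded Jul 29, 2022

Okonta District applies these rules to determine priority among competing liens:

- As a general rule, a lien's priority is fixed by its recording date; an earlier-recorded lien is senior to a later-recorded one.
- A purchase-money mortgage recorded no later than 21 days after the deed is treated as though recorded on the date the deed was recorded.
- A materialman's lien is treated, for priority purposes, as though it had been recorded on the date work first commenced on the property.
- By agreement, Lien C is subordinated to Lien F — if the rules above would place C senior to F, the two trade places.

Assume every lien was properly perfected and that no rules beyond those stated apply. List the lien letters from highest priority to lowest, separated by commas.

F, C, D, E, A, G, B

Effective dates after the stated exceptions: C is treated as recorded Sep 7, 2020, the work-commencement date; E relates back to Jul 31, 2021 (work commenced); G relates back to the deed date Jul 9, 2022.
Sorted by effective date: F (Mar 1, 2020), C (Sep 7, 2020), D (Sep 17, 2020), E (Jul 31, 2021), A (Jan 21, 2022), G (Jul 9, 2022), B (May 21, 2023).
C already ranks below F; the subordination has no effect.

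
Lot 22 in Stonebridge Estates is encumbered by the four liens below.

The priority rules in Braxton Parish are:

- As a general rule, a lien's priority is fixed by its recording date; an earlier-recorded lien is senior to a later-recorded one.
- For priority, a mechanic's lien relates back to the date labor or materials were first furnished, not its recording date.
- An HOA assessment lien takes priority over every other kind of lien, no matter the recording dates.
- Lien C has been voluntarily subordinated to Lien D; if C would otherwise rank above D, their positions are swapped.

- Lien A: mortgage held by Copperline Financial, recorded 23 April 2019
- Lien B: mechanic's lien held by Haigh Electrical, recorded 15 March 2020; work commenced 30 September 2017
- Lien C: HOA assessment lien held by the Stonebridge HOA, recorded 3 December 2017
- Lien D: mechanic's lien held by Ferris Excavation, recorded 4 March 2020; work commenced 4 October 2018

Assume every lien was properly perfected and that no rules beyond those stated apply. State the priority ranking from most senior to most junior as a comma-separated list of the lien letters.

Adjusting effective dates: B is treated as recorded 30 September 2017, the work-commencement date; D relates back to 4 October 2018 (work commenced).
C is an HOA assessment lien and takes priority over every other lien.
Ordering the rest by effective date: B (30 September 2017), D (4 October 2018), A (23 April 2019).
Because C would otherwise rank above D, the subordination swaps them.

D, B, C, A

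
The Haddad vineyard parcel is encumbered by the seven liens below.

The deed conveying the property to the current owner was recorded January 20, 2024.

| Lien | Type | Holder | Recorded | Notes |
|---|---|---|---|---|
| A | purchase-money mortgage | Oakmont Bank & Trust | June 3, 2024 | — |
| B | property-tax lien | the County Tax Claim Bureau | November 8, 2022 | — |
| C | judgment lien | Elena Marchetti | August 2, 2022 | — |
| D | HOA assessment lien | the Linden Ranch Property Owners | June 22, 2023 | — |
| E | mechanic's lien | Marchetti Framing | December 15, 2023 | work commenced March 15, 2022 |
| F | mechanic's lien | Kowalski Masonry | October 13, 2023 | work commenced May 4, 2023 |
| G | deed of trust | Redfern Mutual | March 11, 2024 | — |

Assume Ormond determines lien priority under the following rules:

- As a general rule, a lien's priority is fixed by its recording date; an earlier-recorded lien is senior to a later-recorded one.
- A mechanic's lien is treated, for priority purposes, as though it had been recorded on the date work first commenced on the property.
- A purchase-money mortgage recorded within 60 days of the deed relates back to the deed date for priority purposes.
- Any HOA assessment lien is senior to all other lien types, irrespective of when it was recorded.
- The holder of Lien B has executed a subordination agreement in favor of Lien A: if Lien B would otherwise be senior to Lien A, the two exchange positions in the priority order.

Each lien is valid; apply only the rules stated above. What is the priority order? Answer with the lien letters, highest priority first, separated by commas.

D, E, C, A, F, G, B

Effective dates after the stated exceptions: A was recorded 135 days after the deed — beyond 60 days — so no relation-back applies; E relates back to March 15, 2022 (work commenced); F relates back to May 4, 2023 (work commenced).
D, as an HOA assessment lien, has superpriority and ranks first.
The other liens, earliest effective date first: E (March 15, 2022), C (August 2, 2022), B (November 8, 2022), F (May 4, 2023), G (March 11, 2024), A (June 3, 2024).
The subordination applies — B was senior to A — so B and A swap.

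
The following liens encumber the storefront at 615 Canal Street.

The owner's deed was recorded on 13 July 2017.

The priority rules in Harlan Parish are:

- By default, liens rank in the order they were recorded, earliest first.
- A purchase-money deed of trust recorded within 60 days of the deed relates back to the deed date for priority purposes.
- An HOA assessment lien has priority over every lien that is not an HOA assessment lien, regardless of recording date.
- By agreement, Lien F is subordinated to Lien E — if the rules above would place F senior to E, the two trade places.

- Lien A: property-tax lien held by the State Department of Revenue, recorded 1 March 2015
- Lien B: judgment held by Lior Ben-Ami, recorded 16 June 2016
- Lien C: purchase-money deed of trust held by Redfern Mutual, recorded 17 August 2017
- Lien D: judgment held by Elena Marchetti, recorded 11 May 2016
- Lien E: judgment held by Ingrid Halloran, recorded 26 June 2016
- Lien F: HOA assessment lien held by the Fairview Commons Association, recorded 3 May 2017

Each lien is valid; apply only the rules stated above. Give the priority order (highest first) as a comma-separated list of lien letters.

E, A, D, B, F, C

Effective dates: C's effective date is the deed date, 13 July 2017.
F is an HOA assessment lien, so it outranks all other liens regardless of date.
Ordering the rest by effective date: A (1 March 2015), D (11 May 2016), B (16 June 2016), E (26 June 2016), C (13 July 2017).
F is senior to E before the subordination, so the two trade places.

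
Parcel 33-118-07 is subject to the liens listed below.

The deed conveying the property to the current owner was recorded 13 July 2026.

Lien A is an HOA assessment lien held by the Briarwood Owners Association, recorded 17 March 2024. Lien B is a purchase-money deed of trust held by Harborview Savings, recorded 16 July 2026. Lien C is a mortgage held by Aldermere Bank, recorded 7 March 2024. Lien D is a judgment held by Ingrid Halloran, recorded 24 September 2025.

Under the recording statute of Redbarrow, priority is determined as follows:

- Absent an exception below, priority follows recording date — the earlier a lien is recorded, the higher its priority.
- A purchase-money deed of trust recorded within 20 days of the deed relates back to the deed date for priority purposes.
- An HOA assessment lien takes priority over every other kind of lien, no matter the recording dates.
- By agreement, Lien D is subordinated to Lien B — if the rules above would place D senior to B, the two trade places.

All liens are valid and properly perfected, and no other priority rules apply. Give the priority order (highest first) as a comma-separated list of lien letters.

A, C, B, D

First, effective dates: B was recorded within the 20-day window, so its effective date is the deed date 13 July 2026.
A is an HOA assessment lien, so it outranks all other liens regardless of date.
Ordering the rest by effective date: C (7 March 2024), D (24 September 2025), B (13 July 2026).
Because D would otherwise rank above B, the subordination swaps them.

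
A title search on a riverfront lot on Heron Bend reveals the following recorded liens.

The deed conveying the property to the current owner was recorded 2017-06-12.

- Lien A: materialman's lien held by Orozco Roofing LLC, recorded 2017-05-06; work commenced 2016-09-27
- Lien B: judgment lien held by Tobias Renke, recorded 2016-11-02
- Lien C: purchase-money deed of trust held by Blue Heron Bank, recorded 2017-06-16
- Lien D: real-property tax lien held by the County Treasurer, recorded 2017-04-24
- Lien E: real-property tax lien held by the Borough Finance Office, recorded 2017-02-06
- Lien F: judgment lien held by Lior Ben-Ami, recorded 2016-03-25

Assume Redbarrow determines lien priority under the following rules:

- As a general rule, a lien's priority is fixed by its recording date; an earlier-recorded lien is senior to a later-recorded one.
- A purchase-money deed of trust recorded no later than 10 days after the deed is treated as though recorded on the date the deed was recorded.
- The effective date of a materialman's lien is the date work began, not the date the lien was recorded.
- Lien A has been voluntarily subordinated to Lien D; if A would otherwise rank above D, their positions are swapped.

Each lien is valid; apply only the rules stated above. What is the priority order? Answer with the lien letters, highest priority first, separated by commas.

First, effective dates: A relates back to 2016-09-27 (work commenced); C was recorded within the 10-day window, so its effective date is the deed date 2017-06-12.
Sorted by effective date: F (2016-03-25), A (2016-09-27), B (2016-11-02), E (2017-02-06), D (2017-04-24), C (2017-06-12).
A is senior to D before the subordination, so the two trade places.

F, D, B, E, A, C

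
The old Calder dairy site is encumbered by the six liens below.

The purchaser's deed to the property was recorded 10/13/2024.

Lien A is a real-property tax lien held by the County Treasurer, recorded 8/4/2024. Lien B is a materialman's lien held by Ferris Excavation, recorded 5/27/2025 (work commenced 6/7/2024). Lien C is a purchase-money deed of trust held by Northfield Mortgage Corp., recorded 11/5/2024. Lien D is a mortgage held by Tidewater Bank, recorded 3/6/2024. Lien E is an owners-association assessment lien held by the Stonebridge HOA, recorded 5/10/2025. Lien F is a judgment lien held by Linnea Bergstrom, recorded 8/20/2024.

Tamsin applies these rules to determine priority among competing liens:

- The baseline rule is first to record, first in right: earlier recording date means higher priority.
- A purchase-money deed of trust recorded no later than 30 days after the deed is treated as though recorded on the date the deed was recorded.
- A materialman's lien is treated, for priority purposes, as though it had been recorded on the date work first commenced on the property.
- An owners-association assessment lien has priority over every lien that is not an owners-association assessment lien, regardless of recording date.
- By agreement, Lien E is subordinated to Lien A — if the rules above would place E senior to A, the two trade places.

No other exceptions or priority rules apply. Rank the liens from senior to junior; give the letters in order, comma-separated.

A, D, B, E, F, C

First, effective dates: B's effective date is 6/7/2024, when work began; C relates back to the deed date 10/13/2024.
E is an owners-association assessment lien and takes priority over every other lien.
The other liens, earliest effective date first: D (3/6/2024), B (6/7/2024), A (8/4/2024), F (8/20/2024), C (10/13/2024).
Because E would otherwise rank above A, the subordination swaps them.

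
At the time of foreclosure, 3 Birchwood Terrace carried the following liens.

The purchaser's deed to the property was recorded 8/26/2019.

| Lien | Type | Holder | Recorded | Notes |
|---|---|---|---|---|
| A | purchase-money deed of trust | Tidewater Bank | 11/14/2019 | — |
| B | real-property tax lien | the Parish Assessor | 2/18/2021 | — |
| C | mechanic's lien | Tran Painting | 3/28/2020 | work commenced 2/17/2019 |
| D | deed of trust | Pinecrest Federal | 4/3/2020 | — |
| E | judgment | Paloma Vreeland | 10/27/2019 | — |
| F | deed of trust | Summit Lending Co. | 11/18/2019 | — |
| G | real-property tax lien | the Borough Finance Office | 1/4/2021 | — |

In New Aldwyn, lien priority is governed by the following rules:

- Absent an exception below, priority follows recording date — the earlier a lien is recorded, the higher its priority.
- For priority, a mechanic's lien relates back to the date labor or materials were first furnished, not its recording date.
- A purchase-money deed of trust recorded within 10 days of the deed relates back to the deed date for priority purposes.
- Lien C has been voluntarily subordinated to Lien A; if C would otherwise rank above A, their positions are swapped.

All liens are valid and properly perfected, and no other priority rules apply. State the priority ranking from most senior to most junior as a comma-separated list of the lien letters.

First, effective dates: A missed the 10-day window (80 days after the deed), so its recording date stands; C relates back to 2/17/2019 (work commenced).
By effective date, earliest first: C (2/17/2019), E (10/27/2019), A (11/14/2019), F (11/18/2019), D (4/3/2020), G (1/4/2021), B (2/18/2021).
The subordination applies — C was senior to A — so C and A swap.

A, E, C, F, D, G, B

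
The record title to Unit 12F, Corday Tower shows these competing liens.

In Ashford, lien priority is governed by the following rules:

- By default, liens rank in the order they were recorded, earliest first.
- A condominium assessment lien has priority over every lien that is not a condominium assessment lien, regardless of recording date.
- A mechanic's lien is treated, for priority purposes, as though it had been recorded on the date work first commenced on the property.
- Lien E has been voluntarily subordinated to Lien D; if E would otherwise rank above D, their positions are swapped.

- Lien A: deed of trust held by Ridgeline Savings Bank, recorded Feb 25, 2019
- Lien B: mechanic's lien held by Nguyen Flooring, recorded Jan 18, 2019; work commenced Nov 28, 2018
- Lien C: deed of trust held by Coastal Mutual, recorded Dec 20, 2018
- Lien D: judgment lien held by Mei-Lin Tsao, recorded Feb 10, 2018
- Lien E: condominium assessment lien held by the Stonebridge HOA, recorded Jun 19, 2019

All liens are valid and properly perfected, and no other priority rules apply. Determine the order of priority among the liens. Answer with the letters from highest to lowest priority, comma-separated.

D, E, B, C, A

Effective dates after the stated exceptions: B relates back to Nov 28, 2018 (work commenced).
E, as a condominium assessment lien, has superpriority and ranks first.
Remaining liens by effective date: D (Feb 10, 2018), B (Nov 28, 2018), C (Dec 20, 2018), A (Feb 25, 2019).
The subordination applies — E was senior to D — so E and D swap.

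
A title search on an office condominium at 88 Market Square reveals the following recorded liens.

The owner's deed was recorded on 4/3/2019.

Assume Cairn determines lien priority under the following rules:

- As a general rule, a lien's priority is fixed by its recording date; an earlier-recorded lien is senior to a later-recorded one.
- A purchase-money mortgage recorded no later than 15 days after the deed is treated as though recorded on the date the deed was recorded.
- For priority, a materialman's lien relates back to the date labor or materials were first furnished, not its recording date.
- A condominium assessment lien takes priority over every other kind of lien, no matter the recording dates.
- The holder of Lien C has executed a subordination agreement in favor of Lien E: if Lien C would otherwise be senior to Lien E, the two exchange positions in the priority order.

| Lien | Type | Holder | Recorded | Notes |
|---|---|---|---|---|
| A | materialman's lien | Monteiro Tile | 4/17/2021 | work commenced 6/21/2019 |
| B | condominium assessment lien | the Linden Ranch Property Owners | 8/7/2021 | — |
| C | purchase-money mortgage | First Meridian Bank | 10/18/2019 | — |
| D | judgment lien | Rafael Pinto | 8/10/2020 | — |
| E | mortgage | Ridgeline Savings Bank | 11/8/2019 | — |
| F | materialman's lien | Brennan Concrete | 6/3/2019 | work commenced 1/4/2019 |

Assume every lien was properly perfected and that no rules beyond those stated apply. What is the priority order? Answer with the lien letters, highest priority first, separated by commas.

B, F, A, E, C, D

Adjusting effective dates: A relates back to 6/21/2019 (work commenced); C was recorded 198 days after the deed — beyond 15 days — so no relation-back applies; F's effective date is 1/4/2019, when work began.
As a condominium assessment lien, B is senior to every other lien.
The other liens, earliest effective date first: F (1/4/2019), A (6/21/2019), C (10/18/2019), E (11/8/2019), D (8/10/2020).
C would otherwise be senior to E, so under the subordination agreement C and E exchange positions.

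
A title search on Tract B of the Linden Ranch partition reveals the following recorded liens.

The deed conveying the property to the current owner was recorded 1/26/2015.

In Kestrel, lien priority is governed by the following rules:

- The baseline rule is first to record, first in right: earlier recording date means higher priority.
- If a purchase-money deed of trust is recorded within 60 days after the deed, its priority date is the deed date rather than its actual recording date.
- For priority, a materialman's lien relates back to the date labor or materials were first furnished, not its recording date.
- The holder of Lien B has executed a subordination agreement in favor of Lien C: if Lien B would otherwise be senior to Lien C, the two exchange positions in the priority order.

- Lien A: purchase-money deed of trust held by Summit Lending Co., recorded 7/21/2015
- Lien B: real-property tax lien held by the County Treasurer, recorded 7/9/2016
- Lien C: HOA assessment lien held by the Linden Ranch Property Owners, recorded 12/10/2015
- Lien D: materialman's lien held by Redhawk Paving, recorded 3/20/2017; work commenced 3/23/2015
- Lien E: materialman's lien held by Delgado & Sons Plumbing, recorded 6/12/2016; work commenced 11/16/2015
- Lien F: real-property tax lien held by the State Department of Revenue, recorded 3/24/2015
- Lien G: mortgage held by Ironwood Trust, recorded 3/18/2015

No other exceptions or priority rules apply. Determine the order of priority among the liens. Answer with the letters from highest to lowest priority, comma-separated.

First, effective dates: A was recorded 176 days after the deed — beyond 60 days — so no relation-back applies; D relates back to 3/23/2015 (work commenced); E relates back to 11/16/2015 (work commenced).
Ordering by effective date: G (3/18/2015), D (3/23/2015), F (3/24/2015), A (7/21/2015), E (11/16/2015), C (12/10/2015), B (7/9/2016).
B is already junior to C, so the subordination agreement changes nothing.

G, D, F, A, E, C, B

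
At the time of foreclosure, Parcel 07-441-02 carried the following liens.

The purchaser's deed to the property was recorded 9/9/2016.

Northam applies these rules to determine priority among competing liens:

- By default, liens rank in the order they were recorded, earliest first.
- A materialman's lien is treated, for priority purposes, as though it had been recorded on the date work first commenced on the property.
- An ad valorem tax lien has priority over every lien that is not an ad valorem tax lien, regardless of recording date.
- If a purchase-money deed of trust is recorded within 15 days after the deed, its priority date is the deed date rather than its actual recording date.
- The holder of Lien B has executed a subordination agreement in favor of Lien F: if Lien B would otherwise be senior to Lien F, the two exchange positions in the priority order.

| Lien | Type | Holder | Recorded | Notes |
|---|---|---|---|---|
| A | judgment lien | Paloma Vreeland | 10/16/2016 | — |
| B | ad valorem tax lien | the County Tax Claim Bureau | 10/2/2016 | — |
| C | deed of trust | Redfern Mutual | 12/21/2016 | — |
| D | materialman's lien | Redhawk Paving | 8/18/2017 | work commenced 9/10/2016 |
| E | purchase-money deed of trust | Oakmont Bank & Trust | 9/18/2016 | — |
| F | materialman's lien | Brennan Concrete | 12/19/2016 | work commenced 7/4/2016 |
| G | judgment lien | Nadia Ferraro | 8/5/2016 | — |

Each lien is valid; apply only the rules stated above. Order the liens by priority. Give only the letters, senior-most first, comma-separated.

Adjusting effective dates: D's effective date is 9/10/2016, when work began; E's effective date is the deed date, 9/9/2016; F relates back to 7/4/2016 (work commenced).
B is an ad valorem tax lien and takes priority over every other lien.
Among the remaining liens, by effective date: F (7/4/2016), G (8/5/2016), E (9/9/2016), D (9/10/2016), A (10/16/2016), C (12/21/2016).
B is senior to F before the subordination, so the two trade places.

F, B, G, E, D, A, C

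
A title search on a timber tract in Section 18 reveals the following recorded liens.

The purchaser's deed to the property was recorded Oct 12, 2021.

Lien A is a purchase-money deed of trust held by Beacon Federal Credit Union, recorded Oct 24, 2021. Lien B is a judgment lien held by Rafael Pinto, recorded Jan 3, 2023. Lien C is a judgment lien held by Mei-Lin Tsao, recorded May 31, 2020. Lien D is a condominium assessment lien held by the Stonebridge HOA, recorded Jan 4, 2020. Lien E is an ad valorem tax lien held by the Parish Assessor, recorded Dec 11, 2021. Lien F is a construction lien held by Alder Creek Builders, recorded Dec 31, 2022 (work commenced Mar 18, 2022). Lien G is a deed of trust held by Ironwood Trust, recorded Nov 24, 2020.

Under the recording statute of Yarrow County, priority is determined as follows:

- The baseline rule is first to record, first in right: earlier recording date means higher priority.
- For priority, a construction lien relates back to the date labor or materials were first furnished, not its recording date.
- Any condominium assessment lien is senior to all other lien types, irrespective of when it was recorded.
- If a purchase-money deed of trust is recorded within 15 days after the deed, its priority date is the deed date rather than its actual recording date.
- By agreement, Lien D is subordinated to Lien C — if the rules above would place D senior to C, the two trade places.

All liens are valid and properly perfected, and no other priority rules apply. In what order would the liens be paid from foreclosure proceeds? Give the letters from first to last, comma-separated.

C, D, G, A, E, F, B

Adjusting effective dates: A's effective date is the deed date, Oct 12, 2021; F is treated as recorded Mar 18, 2022, the work-commencement date.
D is a condominium assessment lien, so it outranks all other liens regardless of date.
Ordering the rest by effective date: C (May 31, 2020), G (Nov 24, 2020), A (Oct 12, 2021), E (Dec 11, 2021), F (Mar 18, 2022), B (Jan 3, 2023).
D is senior to C before the subordination, so the two trade places.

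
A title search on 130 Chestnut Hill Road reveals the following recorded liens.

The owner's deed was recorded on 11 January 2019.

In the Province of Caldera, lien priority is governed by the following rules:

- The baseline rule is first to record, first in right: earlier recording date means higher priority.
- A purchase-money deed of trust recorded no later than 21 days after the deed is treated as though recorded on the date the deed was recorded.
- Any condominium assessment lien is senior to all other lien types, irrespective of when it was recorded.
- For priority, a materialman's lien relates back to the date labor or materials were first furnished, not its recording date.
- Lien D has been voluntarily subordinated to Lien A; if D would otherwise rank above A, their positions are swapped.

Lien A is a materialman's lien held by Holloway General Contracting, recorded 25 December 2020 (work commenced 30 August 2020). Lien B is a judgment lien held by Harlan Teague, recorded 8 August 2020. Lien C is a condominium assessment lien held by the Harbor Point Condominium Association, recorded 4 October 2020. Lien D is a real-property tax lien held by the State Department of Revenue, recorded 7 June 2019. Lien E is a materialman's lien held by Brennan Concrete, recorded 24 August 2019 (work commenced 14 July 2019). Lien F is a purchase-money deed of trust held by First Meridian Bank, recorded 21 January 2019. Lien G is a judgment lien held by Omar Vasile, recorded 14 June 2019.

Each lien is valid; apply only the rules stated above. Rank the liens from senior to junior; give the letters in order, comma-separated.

Effective dates after the stated exceptions: A is treated as recorded 30 August 2020, the work-commencement date; E's effective date is 14 July 2019, when work began; F relates back to the deed date 11 January 2019.
C is a condominium assessment lien, so it outranks all other liens regardless of date.
Ordering the rest by effective date: F (11 January 2019), D (7 June 2019), G (14 June 2019), E (14 July 2019), B (8 August 2020), A (30 August 2020).
Because D would otherwise rank above A, the subordination swaps them.

C, F, A, G, E, B, D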